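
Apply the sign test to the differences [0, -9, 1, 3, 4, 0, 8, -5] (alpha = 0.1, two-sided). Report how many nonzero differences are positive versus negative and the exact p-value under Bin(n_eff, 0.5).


Step 1: Discard zero differences. Original n = 8; n_eff = number of nonzero differences = 6.
Nonzero differences (with sign): -9, +1, +3, +4, +8, -5
Step 2: Count signs: positive = 4, negative = 2.
Step 3: Under H0: P(positive) = 0.5, so the number of positives S ~ Bin(6, 0.5).
Step 4: Two-sided exact p-value = sum of Bin(6,0.5) probabilities at or below the observed probability = 0.687500.
Step 5: alpha = 0.1. fail to reject H0.

n_eff = 6, pos = 4, neg = 2, p = 0.687500, fail to reject H0.


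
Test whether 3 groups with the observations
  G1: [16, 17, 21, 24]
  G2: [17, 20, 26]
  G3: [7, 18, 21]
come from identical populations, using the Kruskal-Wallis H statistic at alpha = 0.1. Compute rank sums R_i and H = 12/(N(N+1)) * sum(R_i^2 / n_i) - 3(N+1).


Step 1: Combine all N = 10 observations and assign midranks.
sorted (value, group, rank): (7,G3,1), (16,G1,2), (17,G1,3.5), (17,G2,3.5), (18,G3,5), (20,G2,6), (21,G1,7.5), (21,G3,7.5), (24,G1,9), (26,G2,10)
Step 2: Sum ranks within each group.
R_1 = 22 (n_1 = 4)
R_2 = 19.5 (n_2 = 3)
R_3 = 13.5 (n_3 = 3)
Step 3: H = 12/(N(N+1)) * sum(R_i^2/n_i) - 3(N+1)
     = 12/(10*11) * (22^2/4 + 19.5^2/3 + 13.5^2/3) - 3*11
     = 0.109091 * 308.5 - 33
     = 0.654545.
Step 4: Ties present; correction factor C = 1 - 12/(10^3 - 10) = 0.987879. Corrected H = 0.654545 / 0.987879 = 0.662577.
Step 5: Under H0, H ~ chi^2(2); p-value = 0.717998.
Step 6: alpha = 0.1. fail to reject H0.

H = 0.6626, df = 2, p = 0.717998, fail to reject H0.


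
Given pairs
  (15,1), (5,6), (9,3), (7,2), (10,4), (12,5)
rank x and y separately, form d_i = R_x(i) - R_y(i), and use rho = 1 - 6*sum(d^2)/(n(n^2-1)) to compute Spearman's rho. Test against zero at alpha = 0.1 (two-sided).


Step 1: Rank x and y separately (midranks; no ties here).
rank(x): 15->6, 5->1, 9->3, 7->2, 10->4, 12->5
rank(y): 1->1, 6->6, 3->3, 2->2, 4->4, 5->5
Step 2: d_i = R_x(i) - R_y(i); compute d_i^2.
  (6-1)^2=25, (1-6)^2=25, (3-3)^2=0, (2-2)^2=0, (4-4)^2=0, (5-5)^2=0
sum(d^2) = 50.
Step 3: rho = 1 - 6*50 / (6*(6^2 - 1)) = 1 - 300/210 = -0.428571.
Step 4: Under H0, t = rho * sqrt((n-2)/(1-rho^2)) = -0.9487 ~ t(4).
Step 5: Two-sided p-value from the t-distribution with 4 df = 0.396501.
Step 6: alpha = 0.1. fail to reject H0.

rho = -0.4286, p = 0.396501, fail to reject H0 at alpha = 0.1.


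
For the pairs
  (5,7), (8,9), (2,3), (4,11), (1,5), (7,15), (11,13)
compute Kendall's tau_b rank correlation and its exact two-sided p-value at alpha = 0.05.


Step 1: Enumerate the 21 unordered pairs (i,j) with i<j and classify each by sign(x_j-x_i) * sign(y_j-y_i).
  (1,2):dx=+3,dy=+2->C; (1,3):dx=-3,dy=-4->C; (1,4):dx=-1,dy=+4->D; (1,5):dx=-4,dy=-2->C
  (1,6):dx=+2,dy=+8->C; (1,7):dx=+6,dy=+6->C; (2,3):dx=-6,dy=-6->C; (2,4):dx=-4,dy=+2->D
  (2,5):dx=-7,dy=-4->C; (2,6):dx=-1,dy=+6->D; (2,7):dx=+3,dy=+4->C; (3,4):dx=+2,dy=+8->C
  (3,5):dx=-1,dy=+2->D; (3,6):dx=+5,dy=+12->C; (3,7):dx=+9,dy=+10->C; (4,5):dx=-3,dy=-6->C
  (4,6):dx=+3,dy=+4->C; (4,7):dx=+7,dy=+2->C; (5,6):dx=+6,dy=+10->C; (5,7):dx=+10,dy=+8->C
  (6,7):dx=+4,dy=-2->D
Step 2: C = 16, D = 5, total pairs = 21.
Step 3: tau = (C - D)/(n(n-1)/2) = (16 - 5)/21 = 0.523810.
Step 4: Exact two-sided p-value (enumerate n! = 5040 permutations of y under H0): p = 0.136111.
Step 5: alpha = 0.05. fail to reject H0.

tau_b = 0.5238 (C=16, D=5), p = 0.136111, fail to reject H0.


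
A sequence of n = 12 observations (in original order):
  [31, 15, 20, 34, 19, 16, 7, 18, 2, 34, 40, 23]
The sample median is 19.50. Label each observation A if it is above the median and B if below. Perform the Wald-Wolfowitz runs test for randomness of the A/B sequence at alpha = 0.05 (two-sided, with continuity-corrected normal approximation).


Step 1: Compute median = 19.50; label A = above, B = below.
Labels in order: ABAABBBBBAAA  (n_A = 6, n_B = 6)
Step 2: Count runs R = 5.
Step 3: Under H0 (random ordering), E[R] = 2*n_A*n_B/(n_A+n_B) + 1 = 2*6*6/12 + 1 = 7.0000.
        Var[R] = 2*n_A*n_B*(2*n_A*n_B - n_A - n_B) / ((n_A+n_B)^2 * (n_A+n_B-1)) = 4320/1584 = 2.7273.
        SD[R] = 1.6514.
Step 4: Continuity-corrected z = (R + 0.5 - E[R]) / SD[R] = (5 + 0.5 - 7.0000) / 1.6514 = -0.9083.
Step 5: Two-sided p-value via normal approximation = 2*(1 - Phi(|z|)) = 0.363722.
Step 6: alpha = 0.05. fail to reject H0.

R = 5, z = -0.9083, p = 0.363722, fail to reject H0.


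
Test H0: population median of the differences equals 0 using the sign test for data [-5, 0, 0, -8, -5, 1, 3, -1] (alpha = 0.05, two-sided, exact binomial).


Step 1: Discard zero differences. Original n = 8; n_eff = number of nonzero differences = 6.
Nonzero differences (with sign): -5, -8, -5, +1, +3, -1
Step 2: Count signs: positive = 2, negative = 4.
Step 3: Under H0: P(positive) = 0.5, so the number of positives S ~ Bin(6, 0.5).
Step 4: Two-sided exact p-value = sum of Bin(6,0.5) probabilities at or below the observed probability = 0.687500.
Step 5: alpha = 0.05. fail to reject H0.

n_eff = 6, pos = 2, neg = 4, p = 0.687500, fail to reject H0.


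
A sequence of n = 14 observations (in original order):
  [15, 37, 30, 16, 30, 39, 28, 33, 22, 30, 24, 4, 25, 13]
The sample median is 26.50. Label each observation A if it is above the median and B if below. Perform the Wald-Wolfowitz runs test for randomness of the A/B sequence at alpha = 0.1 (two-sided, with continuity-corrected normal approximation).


Step 1: Compute median = 26.50; label A = above, B = below.
Labels in order: BAABAAAABABBBB  (n_A = 7, n_B = 7)
Step 2: Count runs R = 7.
Step 3: Under H0 (random ordering), E[R] = 2*n_A*n_B/(n_A+n_B) + 1 = 2*7*7/14 + 1 = 8.0000.
        Var[R] = 2*n_A*n_B*(2*n_A*n_B - n_A - n_B) / ((n_A+n_B)^2 * (n_A+n_B-1)) = 8232/2548 = 3.2308.
        SD[R] = 1.7974.
Step 4: Continuity-corrected z = (R + 0.5 - E[R]) / SD[R] = (7 + 0.5 - 8.0000) / 1.7974 = -0.2782.
Step 5: Two-sided p-value via normal approximation = 2*(1 - Phi(|z|)) = 0.780879.
Step 6: alpha = 0.1. fail to reject H0.

R = 7, z = -0.2782, p = 0.780879, fail to reject H0.


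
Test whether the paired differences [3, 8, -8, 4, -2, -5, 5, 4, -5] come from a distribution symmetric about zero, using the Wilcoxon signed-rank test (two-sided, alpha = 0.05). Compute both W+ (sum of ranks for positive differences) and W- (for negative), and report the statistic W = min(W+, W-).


Step 1: Drop any zero differences (none here) and take |d_i|.
|d| = [3, 8, 8, 4, 2, 5, 5, 4, 5]
Step 2: Midrank |d_i| (ties get averaged ranks).
ranks: |3|->2, |8|->8.5, |8|->8.5, |4|->3.5, |2|->1, |5|->6, |5|->6, |4|->3.5, |5|->6
Step 3: Attach original signs; sum ranks with positive sign and with negative sign.
W+ = 2 + 8.5 + 3.5 + 6 + 3.5 = 23.5
W- = 8.5 + 1 + 6 + 6 = 21.5
(Check: W+ + W- = 45 should equal n(n+1)/2 = 45.)
Step 4: Test statistic W = min(W+, W-) = 21.5.
Step 5: Ties in |d|, so use the tie-corrected normal approximation.
        E[W] = n(n+1)/4 = 9*10/4 = 22.5.
        Tie groups: |d|=4 (t=2), |d|=5 (t=3), |d|=8 (t=2); sum(t^3 - t) = 36.
        Var[W] = n(n+1)(2n+1)/24 - sum(t^3-t)/48 = 1710/24 - 36/48 = 70.5.
        z = (W - E[W]) / sqrt(Var[W]) = (21.5 - 22.5) / 8.3964 = -0.1191.
        Two-sided p = 2*Phi(z) = 0.905198.
Step 6: alpha = 0.05. fail to reject H0.

W+ = 23.5, W- = 21.5, W = min = 21.5, p = 0.905198, fail to reject H0.


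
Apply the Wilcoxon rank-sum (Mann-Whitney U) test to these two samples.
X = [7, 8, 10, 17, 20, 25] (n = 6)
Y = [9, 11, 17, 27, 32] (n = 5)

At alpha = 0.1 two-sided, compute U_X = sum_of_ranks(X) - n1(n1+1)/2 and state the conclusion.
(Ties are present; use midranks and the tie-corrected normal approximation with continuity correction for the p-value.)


Step 1: Combine and sort all 11 observations; assign midranks.
sorted (value, group): (7,X), (8,X), (9,Y), (10,X), (11,Y), (17,X), (17,Y), (20,X), (25,X), (27,Y), (32,Y)
ranks: 7->1, 8->2, 9->3, 10->4, 11->5, 17->6.5, 17->6.5, 20->8, 25->9, 27->10, 32->11
Step 2: Rank sum for X: R1 = 1 + 2 + 4 + 6.5 + 8 + 9 = 30.5.
Step 3: U_X = R1 - n1(n1+1)/2 = 30.5 - 6*7/2 = 30.5 - 21 = 9.5.
       U_Y = n1*n2 - U_X = 30 - 9.5 = 20.5.
Step 4: Ties are present, so use the tie-corrected normal approximation (with continuity correction) for the p-value.
Step 5: p-value = 0.360216; compare to alpha = 0.1. fail to reject H0.

U_X = 9.5, p = 0.360216, fail to reject H0 at alpha = 0.1.


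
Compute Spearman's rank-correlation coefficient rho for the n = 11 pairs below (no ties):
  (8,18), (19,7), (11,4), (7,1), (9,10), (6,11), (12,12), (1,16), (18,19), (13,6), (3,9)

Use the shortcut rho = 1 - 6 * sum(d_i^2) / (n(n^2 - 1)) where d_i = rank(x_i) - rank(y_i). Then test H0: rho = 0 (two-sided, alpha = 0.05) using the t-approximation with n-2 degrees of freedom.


Step 1: Rank x and y separately (midranks; no ties here).
rank(x): 8->5, 19->11, 11->7, 7->4, 9->6, 6->3, 12->8, 1->1, 18->10, 13->9, 3->2
rank(y): 18->10, 7->4, 4->2, 1->1, 10->6, 11->7, 12->8, 16->9, 19->11, 6->3, 9->5
Step 2: d_i = R_x(i) - R_y(i); compute d_i^2.
  (5-10)^2=25, (11-4)^2=49, (7-2)^2=25, (4-1)^2=9, (6-6)^2=0, (3-7)^2=16, (8-8)^2=0, (1-9)^2=64, (10-11)^2=1, (9-3)^2=36, (2-5)^2=9
sum(d^2) = 234.
Step 3: rho = 1 - 6*234 / (11*(11^2 - 1)) = 1 - 1404/1320 = -0.063636.
Step 4: Under H0, t = rho * sqrt((n-2)/(1-rho^2)) = -0.1913 ~ t(9).
Step 5: Two-sided p-value from the t-distribution with 9 df = 0.852539.
Step 6: alpha = 0.05. fail to reject H0.

rho = -0.0636, p = 0.852539, fail to reject H0 at alpha = 0.05.


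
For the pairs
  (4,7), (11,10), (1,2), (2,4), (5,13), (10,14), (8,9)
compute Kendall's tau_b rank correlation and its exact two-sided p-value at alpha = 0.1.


Step 1: Enumerate the 21 unordered pairs (i,j) with i<j and classify each by sign(x_j-x_i) * sign(y_j-y_i).
  (1,2):dx=+7,dy=+3->C; (1,3):dx=-3,dy=-5->C; (1,4):dx=-2,dy=-3->C; (1,5):dx=+1,dy=+6->C
  (1,6):dx=+6,dy=+7->C; (1,7):dx=+4,dy=+2->C; (2,3):dx=-10,dy=-8->C; (2,4):dx=-9,dy=-6->C
  (2,5):dx=-6,dy=+3->D; (2,6):dx=-1,dy=+4->D; (2,7):dx=-3,dy=-1->C; (3,4):dx=+1,dy=+2->C
  (3,5):dx=+4,dy=+11->C; (3,6):dx=+9,dy=+12->C; (3,7):dx=+7,dy=+7->C; (4,5):dx=+3,dy=+9->C
  (4,6):dx=+8,dy=+10->C; (4,7):dx=+6,dy=+5->C; (5,6):dx=+5,dy=+1->C; (5,7):dx=+3,dy=-4->D
  (6,7):dx=-2,dy=-5->C
Step 2: C = 18, D = 3, total pairs = 21.
Step 3: tau = (C - D)/(n(n-1)/2) = (18 - 3)/21 = 0.714286.
Step 4: Exact two-sided p-value (enumerate n! = 5040 permutations of y under H0): p = 0.030159.
Step 5: alpha = 0.1. reject H0.

tau_b = 0.7143 (C=18, D=3), p = 0.030159, reject H0.


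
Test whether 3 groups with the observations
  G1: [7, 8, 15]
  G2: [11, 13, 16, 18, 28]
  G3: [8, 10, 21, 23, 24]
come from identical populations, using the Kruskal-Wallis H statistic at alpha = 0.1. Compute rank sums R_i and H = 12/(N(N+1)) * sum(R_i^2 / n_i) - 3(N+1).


Step 1: Combine all N = 13 observations and assign midranks.
sorted (value, group, rank): (7,G1,1), (8,G1,2.5), (8,G3,2.5), (10,G3,4), (11,G2,5), (13,G2,6), (15,G1,7), (16,G2,8), (18,G2,9), (21,G3,10), (23,G3,11), (24,G3,12), (28,G2,13)
Step 2: Sum ranks within each group.
R_1 = 10.5 (n_1 = 3)
R_2 = 41 (n_2 = 5)
R_3 = 39.5 (n_3 = 5)
Step 3: H = 12/(N(N+1)) * sum(R_i^2/n_i) - 3(N+1)
     = 12/(13*14) * (10.5^2/3 + 41^2/5 + 39.5^2/5) - 3*14
     = 0.065934 * 685 - 42
     = 3.164835.
Step 4: Ties present; correction factor C = 1 - 6/(13^3 - 13) = 0.997253. Corrected H = 3.164835 / 0.997253 = 3.173554.
Step 5: Under H0, H ~ chi^2(2); p-value = 0.204584.
Step 6: alpha = 0.1. fail to reject H0.

H = 3.1736, df = 2, p = 0.204584, fail to reject H0.


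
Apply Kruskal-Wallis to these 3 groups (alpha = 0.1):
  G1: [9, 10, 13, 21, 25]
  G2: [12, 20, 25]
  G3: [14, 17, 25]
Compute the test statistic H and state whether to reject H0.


Step 1: Combine all N = 11 observations and assign midranks.
sorted (value, group, rank): (9,G1,1), (10,G1,2), (12,G2,3), (13,G1,4), (14,G3,5), (17,G3,6), (20,G2,7), (21,G1,8), (25,G1,10), (25,G2,10), (25,G3,10)
Step 2: Sum ranks within each group.
R_1 = 25 (n_1 = 5)
R_2 = 20 (n_2 = 3)
R_3 = 21 (n_3 = 3)
Step 3: H = 12/(N(N+1)) * sum(R_i^2/n_i) - 3(N+1)
     = 12/(11*12) * (25^2/5 + 20^2/3 + 21^2/3) - 3*12
     = 0.090909 * 405.333 - 36
     = 0.848485.
Step 4: Ties present; correction factor C = 1 - 24/(11^3 - 11) = 0.981818. Corrected H = 0.848485 / 0.981818 = 0.864198.
Step 5: Under H0, H ~ chi^2(2); p-value = 0.649145.
Step 6: alpha = 0.1. fail to reject H0.

H = 0.8642, df = 2, p = 0.649145, fail to reject H0.


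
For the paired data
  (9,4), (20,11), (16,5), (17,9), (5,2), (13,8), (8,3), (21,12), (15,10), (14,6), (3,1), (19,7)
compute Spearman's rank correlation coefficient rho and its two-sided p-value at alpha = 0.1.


Step 1: Rank x and y separately (midranks; no ties here).
rank(x): 9->4, 20->11, 16->8, 17->9, 5->2, 13->5, 8->3, 21->12, 15->7, 14->6, 3->1, 19->10
rank(y): 4->4, 11->11, 5->5, 9->9, 2->2, 8->8, 3->3, 12->12, 10->10, 6->6, 1->1, 7->7
Step 2: d_i = R_x(i) - R_y(i); compute d_i^2.
  (4-4)^2=0, (11-11)^2=0, (8-5)^2=9, (9-9)^2=0, (2-2)^2=0, (5-8)^2=9, (3-3)^2=0, (12-12)^2=0, (7-10)^2=9, (6-6)^2=0, (1-1)^2=0, (10-7)^2=9
sum(d^2) = 36.
Step 3: rho = 1 - 6*36 / (12*(12^2 - 1)) = 1 - 216/1716 = 0.874126.
Step 4: Under H0, t = rho * sqrt((n-2)/(1-rho^2)) = 5.6912 ~ t(10).
Step 5: Two-sided p-value from the t-distribution with 10 df = 0.000201.
Step 6: alpha = 0.1. reject H0.

rho = 0.8741, p = 0.000201, reject H0 at alpha = 0.1.


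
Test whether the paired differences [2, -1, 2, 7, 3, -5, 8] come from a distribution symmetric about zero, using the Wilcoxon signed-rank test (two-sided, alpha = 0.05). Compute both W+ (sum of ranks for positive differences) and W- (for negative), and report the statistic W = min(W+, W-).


Step 1: Drop any zero differences (none here) and take |d_i|.
|d| = [2, 1, 2, 7, 3, 5, 8]
Step 2: Midrank |d_i| (ties get averaged ranks).
ranks: |2|->2.5, |1|->1, |2|->2.5, |7|->6, |3|->4, |5|->5, |8|->7
Step 3: Attach original signs; sum ranks with positive sign and with negative sign.
W+ = 2.5 + 2.5 + 6 + 4 + 7 = 22
W- = 1 + 5 = 6
(Check: W+ + W- = 28 should equal n(n+1)/2 = 28.)
Step 4: Test statistic W = min(W+, W-) = 6.
Step 5: Ties in |d|, so use the tie-corrected normal approximation.
        E[W] = n(n+1)/4 = 7*8/4 = 14.
        Tie groups: |d|=2 (t=2); sum(t^3 - t) = 6.
        Var[W] = n(n+1)(2n+1)/24 - sum(t^3-t)/48 = 840/24 - 6/48 = 34.875.
        z = (W - E[W]) / sqrt(Var[W]) = (6 - 14) / 5.9055 = -1.3547.
        Two-sided p = 2*Phi(z) = 0.175523.
Step 6: alpha = 0.05. fail to reject H0.

W+ = 22, W- = 6, W = min = 6, p = 0.175523, fail to reject H0.


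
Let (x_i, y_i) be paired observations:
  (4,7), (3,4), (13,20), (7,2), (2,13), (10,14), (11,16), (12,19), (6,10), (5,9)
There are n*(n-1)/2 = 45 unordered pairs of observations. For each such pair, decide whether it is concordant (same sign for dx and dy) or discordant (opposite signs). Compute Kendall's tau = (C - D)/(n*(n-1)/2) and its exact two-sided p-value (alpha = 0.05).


Step 1: Enumerate the 45 unordered pairs (i,j) with i<j and classify each by sign(x_j-x_i) * sign(y_j-y_i).
  (1,2):dx=-1,dy=-3->C; (1,3):dx=+9,dy=+13->C; (1,4):dx=+3,dy=-5->D; (1,5):dx=-2,dy=+6->D
  (1,6):dx=+6,dy=+7->C; (1,7):dx=+7,dy=+9->C; (1,8):dx=+8,dy=+12->C; (1,9):dx=+2,dy=+3->C
  (1,10):dx=+1,dy=+2->C; (2,3):dx=+10,dy=+16->C; (2,4):dx=+4,dy=-2->D; (2,5):dx=-1,dy=+9->D
  (2,6):dx=+7,dy=+10->C; (2,7):dx=+8,dy=+12->C; (2,8):dx=+9,dy=+15->C; (2,9):dx=+3,dy=+6->C
  (2,10):dx=+2,dy=+5->C; (3,4):dx=-6,dy=-18->C; (3,5):dx=-11,dy=-7->C; (3,6):dx=-3,dy=-6->C
  (3,7):dx=-2,dy=-4->C; (3,8):dx=-1,dy=-1->C; (3,9):dx=-7,dy=-10->C; (3,10):dx=-8,dy=-11->C
  (4,5):dx=-5,dy=+11->D; (4,6):dx=+3,dy=+12->C; (4,7):dx=+4,dy=+14->C; (4,8):dx=+5,dy=+17->C
  (4,9):dx=-1,dy=+8->D; (4,10):dx=-2,dy=+7->D; (5,6):dx=+8,dy=+1->C; (5,7):dx=+9,dy=+3->C
  (5,8):dx=+10,dy=+6->C; (5,9):dx=+4,dy=-3->D; (5,10):dx=+3,dy=-4->D; (6,7):dx=+1,dy=+2->C
  (6,8):dx=+2,dy=+5->C; (6,9):dx=-4,dy=-4->C; (6,10):dx=-5,dy=-5->C; (7,8):dx=+1,dy=+3->C
  (7,9):dx=-5,dy=-6->C; (7,10):dx=-6,dy=-7->C; (8,9):dx=-6,dy=-9->C; (8,10):dx=-7,dy=-10->C
  (9,10):dx=-1,dy=-1->C
Step 2: C = 36, D = 9, total pairs = 45.
Step 3: tau = (C - D)/(n(n-1)/2) = (36 - 9)/45 = 0.600000.
Step 4: Exact two-sided p-value (enumerate n! = 3628800 permutations of y under H0): p = 0.016666.
Step 5: alpha = 0.05. reject H0.

tau_b = 0.6000 (C=36, D=9), p = 0.016666, reject H0.


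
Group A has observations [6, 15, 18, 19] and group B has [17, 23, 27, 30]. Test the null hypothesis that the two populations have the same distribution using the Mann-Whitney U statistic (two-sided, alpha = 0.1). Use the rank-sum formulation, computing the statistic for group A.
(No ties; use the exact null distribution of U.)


Step 1: Combine and sort all 8 observations; assign midranks.
sorted (value, group): (6,X), (15,X), (17,Y), (18,X), (19,X), (23,Y), (27,Y), (30,Y)
ranks: 6->1, 15->2, 17->3, 18->4, 19->5, 23->6, 27->7, 30->8
Step 2: Rank sum for X: R1 = 1 + 2 + 4 + 5 = 12.
Step 3: U_X = R1 - n1(n1+1)/2 = 12 - 4*5/2 = 12 - 10 = 2.
       U_Y = n1*n2 - U_X = 16 - 2 = 14.
Step 4: No ties, so the exact null distribution of U (based on enumerating the C(8,4) = 70 equally likely rank assignments) gives the two-sided p-value.
Step 5: p-value = 0.114286; compare to alpha = 0.1. fail to reject H0.

U_X = 2, p = 0.114286, fail to reject H0 at alpha = 0.1.


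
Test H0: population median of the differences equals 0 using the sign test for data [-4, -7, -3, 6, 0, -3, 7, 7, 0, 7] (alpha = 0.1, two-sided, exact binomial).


Step 1: Discard zero differences. Original n = 10; n_eff = number of nonzero differences = 8.
Nonzero differences (with sign): -4, -7, -3, +6, -3, +7, +7, +7
Step 2: Count signs: positive = 4, negative = 4.
Step 3: Under H0: P(positive) = 0.5, so the number of positives S ~ Bin(8, 0.5).
Step 4: Two-sided exact p-value = sum of Bin(8,0.5) probabilities at or below the observed probability = 1.000000.
Step 5: alpha = 0.1. fail to reject H0.

n_eff = 8, pos = 4, neg = 4, p = 1.000000, fail to reject H0.


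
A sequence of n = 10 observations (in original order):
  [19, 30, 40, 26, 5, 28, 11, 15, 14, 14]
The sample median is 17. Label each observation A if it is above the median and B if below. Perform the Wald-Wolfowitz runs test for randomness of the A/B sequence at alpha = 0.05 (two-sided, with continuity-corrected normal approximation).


Step 1: Compute median = 17; label A = above, B = below.
Labels in order: AAAABABBBB  (n_A = 5, n_B = 5)
Step 2: Count runs R = 4.
Step 3: Under H0 (random ordering), E[R] = 2*n_A*n_B/(n_A+n_B) + 1 = 2*5*5/10 + 1 = 6.0000.
        Var[R] = 2*n_A*n_B*(2*n_A*n_B - n_A - n_B) / ((n_A+n_B)^2 * (n_A+n_B-1)) = 2000/900 = 2.2222.
        SD[R] = 1.4907.
Step 4: Continuity-corrected z = (R + 0.5 - E[R]) / SD[R] = (4 + 0.5 - 6.0000) / 1.4907 = -1.0062.
Step 5: Two-sided p-value via normal approximation = 2*(1 - Phi(|z|)) = 0.314305.
Step 6: alpha = 0.05. fail to reject H0.

R = 4, z = -1.0062, p = 0.314305, fail to reject H0.


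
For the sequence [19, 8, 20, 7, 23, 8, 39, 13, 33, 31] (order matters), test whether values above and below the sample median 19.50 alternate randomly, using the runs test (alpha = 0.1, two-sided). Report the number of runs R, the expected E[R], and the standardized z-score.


Step 1: Compute median = 19.50; label A = above, B = below.
Labels in order: BBABABABAA  (n_A = 5, n_B = 5)
Step 2: Count runs R = 8.
Step 3: Under H0 (random ordering), E[R] = 2*n_A*n_B/(n_A+n_B) + 1 = 2*5*5/10 + 1 = 6.0000.
        Var[R] = 2*n_A*n_B*(2*n_A*n_B - n_A - n_B) / ((n_A+n_B)^2 * (n_A+n_B-1)) = 2000/900 = 2.2222.
        SD[R] = 1.4907.
Step 4: Continuity-corrected z = (R - 0.5 - E[R]) / SD[R] = (8 - 0.5 - 6.0000) / 1.4907 = 1.0062.
Step 5: Two-sided p-value via normal approximation = 2*(1 - Phi(|z|)) = 0.314305.
Step 6: alpha = 0.1. fail to reject H0.

R = 8, z = 1.0062, p = 0.314305, fail to reject H0.


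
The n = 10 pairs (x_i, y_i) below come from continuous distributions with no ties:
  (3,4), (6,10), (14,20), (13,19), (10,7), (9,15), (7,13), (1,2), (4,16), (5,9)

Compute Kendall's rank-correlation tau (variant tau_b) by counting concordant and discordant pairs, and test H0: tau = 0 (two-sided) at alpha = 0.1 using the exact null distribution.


Step 1: Enumerate the 45 unordered pairs (i,j) with i<j and classify each by sign(x_j-x_i) * sign(y_j-y_i).
  (1,2):dx=+3,dy=+6->C; (1,3):dx=+11,dy=+16->C; (1,4):dx=+10,dy=+15->C; (1,5):dx=+7,dy=+3->C
  (1,6):dx=+6,dy=+11->C; (1,7):dx=+4,dy=+9->C; (1,8):dx=-2,dy=-2->C; (1,9):dx=+1,dy=+12->C
  (1,10):dx=+2,dy=+5->C; (2,3):dx=+8,dy=+10->C; (2,4):dx=+7,dy=+9->C; (2,5):dx=+4,dy=-3->D
  (2,6):dx=+3,dy=+5->C; (2,7):dx=+1,dy=+3->C; (2,8):dx=-5,dy=-8->C; (2,9):dx=-2,dy=+6->D
  (2,10):dx=-1,dy=-1->C; (3,4):dx=-1,dy=-1->C; (3,5):dx=-4,dy=-13->C; (3,6):dx=-5,dy=-5->C
  (3,7):dx=-7,dy=-7->C; (3,8):dx=-13,dy=-18->C; (3,9):dx=-10,dy=-4->C; (3,10):dx=-9,dy=-11->C
  (4,5):dx=-3,dy=-12->C; (4,6):dx=-4,dy=-4->C; (4,7):dx=-6,dy=-6->C; (4,8):dx=-12,dy=-17->C
  (4,9):dx=-9,dy=-3->C; (4,10):dx=-8,dy=-10->C; (5,6):dx=-1,dy=+8->D; (5,7):dx=-3,dy=+6->D
  (5,8):dx=-9,dy=-5->C; (5,9):dx=-6,dy=+9->D; (5,10):dx=-5,dy=+2->D; (6,7):dx=-2,dy=-2->C
  (6,8):dx=-8,dy=-13->C; (6,9):dx=-5,dy=+1->D; (6,10):dx=-4,dy=-6->C; (7,8):dx=-6,dy=-11->C
  (7,9):dx=-3,dy=+3->D; (7,10):dx=-2,dy=-4->C; (8,9):dx=+3,dy=+14->C; (8,10):dx=+4,dy=+7->C
  (9,10):dx=+1,dy=-7->D
Step 2: C = 36, D = 9, total pairs = 45.
Step 3: tau = (C - D)/(n(n-1)/2) = (36 - 9)/45 = 0.600000.
Step 4: Exact two-sided p-value (enumerate n! = 3628800 permutations of y under H0): p = 0.016666.
Step 5: alpha = 0.1. reject H0.

tau_b = 0.6000 (C=36, D=9), p = 0.016666, reject H0.


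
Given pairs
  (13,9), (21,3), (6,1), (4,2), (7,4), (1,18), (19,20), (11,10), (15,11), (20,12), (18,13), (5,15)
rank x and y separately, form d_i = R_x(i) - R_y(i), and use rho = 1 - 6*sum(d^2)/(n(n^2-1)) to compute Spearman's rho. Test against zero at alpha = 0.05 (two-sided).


Step 1: Rank x and y separately (midranks; no ties here).
rank(x): 13->7, 21->12, 6->4, 4->2, 7->5, 1->1, 19->10, 11->6, 15->8, 20->11, 18->9, 5->3
rank(y): 9->5, 3->3, 1->1, 2->2, 4->4, 18->11, 20->12, 10->6, 11->7, 12->8, 13->9, 15->10
Step 2: d_i = R_x(i) - R_y(i); compute d_i^2.
  (7-5)^2=4, (12-3)^2=81, (4-1)^2=9, (2-2)^2=0, (5-4)^2=1, (1-11)^2=100, (10-12)^2=4, (6-6)^2=0, (8-7)^2=1, (11-8)^2=9, (9-9)^2=0, (3-10)^2=49
sum(d^2) = 258.
Step 3: rho = 1 - 6*258 / (12*(12^2 - 1)) = 1 - 1548/1716 = 0.097902.
Step 4: Under H0, t = rho * sqrt((n-2)/(1-rho^2)) = 0.3111 ~ t(10).
Step 5: Two-sided p-value from the t-distribution with 10 df = 0.762122.
Step 6: alpha = 0.05. fail to reject H0.

rho = 0.0979, p = 0.762122, fail to reject H0 at alpha = 0.05.


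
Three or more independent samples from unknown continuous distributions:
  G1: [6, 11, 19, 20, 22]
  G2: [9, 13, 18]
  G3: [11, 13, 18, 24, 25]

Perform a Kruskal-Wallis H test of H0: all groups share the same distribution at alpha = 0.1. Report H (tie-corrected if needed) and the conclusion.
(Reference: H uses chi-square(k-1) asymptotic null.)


Step 1: Combine all N = 13 observations and assign midranks.
sorted (value, group, rank): (6,G1,1), (9,G2,2), (11,G1,3.5), (11,G3,3.5), (13,G2,5.5), (13,G3,5.5), (18,G2,7.5), (18,G3,7.5), (19,G1,9), (20,G1,10), (22,G1,11), (24,G3,12), (25,G3,13)
Step 2: Sum ranks within each group.
R_1 = 34.5 (n_1 = 5)
R_2 = 15 (n_2 = 3)
R_3 = 41.5 (n_3 = 5)
Step 3: H = 12/(N(N+1)) * sum(R_i^2/n_i) - 3(N+1)
     = 12/(13*14) * (34.5^2/5 + 15^2/3 + 41.5^2/5) - 3*14
     = 0.065934 * 657.5 - 42
     = 1.351648.
Step 4: Ties present; correction factor C = 1 - 18/(13^3 - 13) = 0.991758. Corrected H = 1.351648 / 0.991758 = 1.362881.
Step 5: Under H0, H ~ chi^2(2); p-value = 0.505888.
Step 6: alpha = 0.1. fail to reject H0.

H = 1.3629, df = 2, p = 0.505888, fail to reject H0.


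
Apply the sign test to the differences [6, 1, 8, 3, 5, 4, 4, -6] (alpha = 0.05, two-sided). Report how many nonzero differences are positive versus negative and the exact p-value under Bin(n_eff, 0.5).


Step 1: Discard zero differences. Original n = 8; n_eff = number of nonzero differences = 8.
Nonzero differences (with sign): +6, +1, +8, +3, +5, +4, +4, -6
Step 2: Count signs: positive = 7, negative = 1.
Step 3: Under H0: P(positive) = 0.5, so the number of positives S ~ Bin(8, 0.5).
Step 4: Two-sided exact p-value = sum of Bin(8,0.5) probabilities at or below the observed probability = 0.070312.
Step 5: alpha = 0.05. fail to reject H0.

n_eff = 8, pos = 7, neg = 1, p = 0.070312, fail to reject H0.


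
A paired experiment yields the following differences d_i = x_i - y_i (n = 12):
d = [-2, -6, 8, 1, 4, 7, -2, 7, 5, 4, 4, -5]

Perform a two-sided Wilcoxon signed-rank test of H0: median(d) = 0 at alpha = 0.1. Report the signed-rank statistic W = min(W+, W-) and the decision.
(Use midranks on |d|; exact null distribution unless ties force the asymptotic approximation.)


Step 1: Drop any zero differences (none here) and take |d_i|.
|d| = [2, 6, 8, 1, 4, 7, 2, 7, 5, 4, 4, 5]
Step 2: Midrank |d_i| (ties get averaged ranks).
ranks: |2|->2.5, |6|->9, |8|->12, |1|->1, |4|->5, |7|->10.5, |2|->2.5, |7|->10.5, |5|->7.5, |4|->5, |4|->5, |5|->7.5
Step 3: Attach original signs; sum ranks with positive sign and with negative sign.
W+ = 12 + 1 + 5 + 10.5 + 10.5 + 7.5 + 5 + 5 = 56.5
W- = 2.5 + 9 + 2.5 + 7.5 = 21.5
(Check: W+ + W- = 78 should equal n(n+1)/2 = 78.)
Step 4: Test statistic W = min(W+, W-) = 21.5.
Step 5: Ties in |d|, so use the tie-corrected normal approximation.
        E[W] = n(n+1)/4 = 12*13/4 = 39.
        Tie groups: |d|=2 (t=2), |d|=4 (t=3), |d|=5 (t=2), |d|=7 (t=2); sum(t^3 - t) = 42.
        Var[W] = n(n+1)(2n+1)/24 - sum(t^3-t)/48 = 3900/24 - 42/48 = 161.625.
        z = (W - E[W]) / sqrt(Var[W]) = (21.5 - 39) / 12.7132 = -1.3765.
        Two-sided p = 2*Phi(z) = 0.168659.
Step 6: alpha = 0.1. fail to reject H0.

W+ = 56.5, W- = 21.5, W = min = 21.5, p = 0.168659, fail to reject H0.


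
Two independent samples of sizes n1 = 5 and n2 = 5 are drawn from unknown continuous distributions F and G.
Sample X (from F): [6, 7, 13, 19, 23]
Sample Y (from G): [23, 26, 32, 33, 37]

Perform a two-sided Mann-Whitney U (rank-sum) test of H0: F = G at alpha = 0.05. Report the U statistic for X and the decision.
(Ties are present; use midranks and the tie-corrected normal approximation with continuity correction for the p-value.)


Step 1: Combine and sort all 10 observations; assign midranks.
sorted (value, group): (6,X), (7,X), (13,X), (19,X), (23,X), (23,Y), (26,Y), (32,Y), (33,Y), (37,Y)
ranks: 6->1, 7->2, 13->3, 19->4, 23->5.5, 23->5.5, 26->7, 32->8, 33->9, 37->10
Step 2: Rank sum for X: R1 = 1 + 2 + 3 + 4 + 5.5 = 15.5.
Step 3: U_X = R1 - n1(n1+1)/2 = 15.5 - 5*6/2 = 15.5 - 15 = 0.5.
       U_Y = n1*n2 - U_X = 25 - 0.5 = 24.5.
Step 4: Ties are present, so use the tie-corrected normal approximation (with continuity correction) for the p-value.
Step 5: p-value = 0.015971; compare to alpha = 0.05. reject H0.

U_X = 0.5, p = 0.015971, reject H0 at alpha = 0.05.


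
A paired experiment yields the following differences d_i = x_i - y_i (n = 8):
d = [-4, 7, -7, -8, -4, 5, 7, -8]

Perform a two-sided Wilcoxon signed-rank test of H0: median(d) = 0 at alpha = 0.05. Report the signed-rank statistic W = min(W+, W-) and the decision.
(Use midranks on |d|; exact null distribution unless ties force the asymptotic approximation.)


Step 1: Drop any zero differences (none here) and take |d_i|.
|d| = [4, 7, 7, 8, 4, 5, 7, 8]
Step 2: Midrank |d_i| (ties get averaged ranks).
ranks: |4|->1.5, |7|->5, |7|->5, |8|->7.5, |4|->1.5, |5|->3, |7|->5, |8|->7.5
Step 3: Attach original signs; sum ranks with positive sign and with negative sign.
W+ = 5 + 3 + 5 = 13
W- = 1.5 + 5 + 7.5 + 1.5 + 7.5 = 23
(Check: W+ + W- = 36 should equal n(n+1)/2 = 36.)
Step 4: Test statistic W = min(W+, W-) = 13.
Step 5: Ties in |d|, so use the tie-corrected normal approximation.
        E[W] = n(n+1)/4 = 8*9/4 = 18.
        Tie groups: |d|=4 (t=2), |d|=7 (t=3), |d|=8 (t=2); sum(t^3 - t) = 36.
        Var[W] = n(n+1)(2n+1)/24 - sum(t^3-t)/48 = 1224/24 - 36/48 = 50.25.
        z = (W - E[W]) / sqrt(Var[W]) = (13 - 18) / 7.0887 = -0.7053.
        Two-sided p = 2*Phi(z) = 0.480595.
Step 6: alpha = 0.05. fail to reject H0.

W+ = 13, W- = 23, W = min = 13, p = 0.480595, fail to reject H0.


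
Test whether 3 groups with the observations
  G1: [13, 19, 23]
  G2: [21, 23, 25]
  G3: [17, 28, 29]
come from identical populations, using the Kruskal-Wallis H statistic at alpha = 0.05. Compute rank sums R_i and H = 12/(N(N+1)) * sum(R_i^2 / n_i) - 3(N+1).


Step 1: Combine all N = 9 observations and assign midranks.
sorted (value, group, rank): (13,G1,1), (17,G3,2), (19,G1,3), (21,G2,4), (23,G1,5.5), (23,G2,5.5), (25,G2,7), (28,G3,8), (29,G3,9)
Step 2: Sum ranks within each group.
R_1 = 9.5 (n_1 = 3)
R_2 = 16.5 (n_2 = 3)
R_3 = 19 (n_3 = 3)
Step 3: H = 12/(N(N+1)) * sum(R_i^2/n_i) - 3(N+1)
     = 12/(9*10) * (9.5^2/3 + 16.5^2/3 + 19^2/3) - 3*10
     = 0.133333 * 241.167 - 30
     = 2.155556.
Step 4: Ties present; correction factor C = 1 - 6/(9^3 - 9) = 0.991667. Corrected H = 2.155556 / 0.991667 = 2.173669.
Step 5: Under H0, H ~ chi^2(2); p-value = 0.337282.
Step 6: alpha = 0.05. fail to reject H0.

H = 2.1737, df = 2, p = 0.337282, fail to reject H0.


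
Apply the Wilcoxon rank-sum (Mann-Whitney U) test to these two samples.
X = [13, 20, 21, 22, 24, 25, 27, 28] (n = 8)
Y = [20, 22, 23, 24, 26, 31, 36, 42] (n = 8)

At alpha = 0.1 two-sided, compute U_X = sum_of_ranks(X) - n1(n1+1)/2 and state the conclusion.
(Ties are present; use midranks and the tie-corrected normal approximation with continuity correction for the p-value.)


Step 1: Combine and sort all 16 observations; assign midranks.
sorted (value, group): (13,X), (20,X), (20,Y), (21,X), (22,X), (22,Y), (23,Y), (24,X), (24,Y), (25,X), (26,Y), (27,X), (28,X), (31,Y), (36,Y), (42,Y)
ranks: 13->1, 20->2.5, 20->2.5, 21->4, 22->5.5, 22->5.5, 23->7, 24->8.5, 24->8.5, 25->10, 26->11, 27->12, 28->13, 31->14, 36->15, 42->16
Step 2: Rank sum for X: R1 = 1 + 2.5 + 4 + 5.5 + 8.5 + 10 + 12 + 13 = 56.5.
Step 3: U_X = R1 - n1(n1+1)/2 = 56.5 - 8*9/2 = 56.5 - 36 = 20.5.
       U_Y = n1*n2 - U_X = 64 - 20.5 = 43.5.
Step 4: Ties are present, so use the tie-corrected normal approximation (with continuity correction) for the p-value.
Step 5: p-value = 0.246951; compare to alpha = 0.1. fail to reject H0.

U_X = 20.5, p = 0.246951, fail to reject H0 at alpha = 0.1.


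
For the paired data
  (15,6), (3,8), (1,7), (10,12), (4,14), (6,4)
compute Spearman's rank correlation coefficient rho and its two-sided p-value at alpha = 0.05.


Step 1: Rank x and y separately (midranks; no ties here).
rank(x): 15->6, 3->2, 1->1, 10->5, 4->3, 6->4
rank(y): 6->2, 8->4, 7->3, 12->5, 14->6, 4->1
Step 2: d_i = R_x(i) - R_y(i); compute d_i^2.
  (6-2)^2=16, (2-4)^2=4, (1-3)^2=4, (5-5)^2=0, (3-6)^2=9, (4-1)^2=9
sum(d^2) = 42.
Step 3: rho = 1 - 6*42 / (6*(6^2 - 1)) = 1 - 252/210 = -0.200000.
Step 4: Under H0, t = rho * sqrt((n-2)/(1-rho^2)) = -0.4082 ~ t(4).
Step 5: Two-sided p-value from the t-distribution with 4 df = 0.704000.
Step 6: alpha = 0.05. fail to reject H0.

rho = -0.2000, p = 0.704000, fail to reject H0 at alpha = 0.05.


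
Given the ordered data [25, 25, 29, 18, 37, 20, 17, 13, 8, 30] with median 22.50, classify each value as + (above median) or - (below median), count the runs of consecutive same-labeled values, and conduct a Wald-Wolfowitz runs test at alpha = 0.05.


Step 1: Compute median = 22.50; label A = above, B = below.
Labels in order: AAABABBBBA  (n_A = 5, n_B = 5)
Step 2: Count runs R = 5.
Step 3: Under H0 (random ordering), E[R] = 2*n_A*n_B/(n_A+n_B) + 1 = 2*5*5/10 + 1 = 6.0000.
        Var[R] = 2*n_A*n_B*(2*n_A*n_B - n_A - n_B) / ((n_A+n_B)^2 * (n_A+n_B-1)) = 2000/900 = 2.2222.
        SD[R] = 1.4907.
Step 4: Continuity-corrected z = (R + 0.5 - E[R]) / SD[R] = (5 + 0.5 - 6.0000) / 1.4907 = -0.3354.
Step 5: Two-sided p-value via normal approximation = 2*(1 - Phi(|z|)) = 0.737316.
Step 6: alpha = 0.05. fail to reject H0.

R = 5, z = -0.3354, p = 0.737316, fail to reject H0.


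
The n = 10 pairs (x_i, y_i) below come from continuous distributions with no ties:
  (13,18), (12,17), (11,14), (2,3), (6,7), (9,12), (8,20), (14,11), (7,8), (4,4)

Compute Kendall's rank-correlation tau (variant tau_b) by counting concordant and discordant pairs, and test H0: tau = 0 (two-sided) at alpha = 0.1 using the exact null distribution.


Step 1: Enumerate the 45 unordered pairs (i,j) with i<j and classify each by sign(x_j-x_i) * sign(y_j-y_i).
  (1,2):dx=-1,dy=-1->C; (1,3):dx=-2,dy=-4->C; (1,4):dx=-11,dy=-15->C; (1,5):dx=-7,dy=-11->C
  (1,6):dx=-4,dy=-6->C; (1,7):dx=-5,dy=+2->D; (1,8):dx=+1,dy=-7->D; (1,9):dx=-6,dy=-10->C
  (1,10):dx=-9,dy=-14->C; (2,3):dx=-1,dy=-3->C; (2,4):dx=-10,dy=-14->C; (2,5):dx=-6,dy=-10->C
  (2,6):dx=-3,dy=-5->C; (2,7):dx=-4,dy=+3->D; (2,8):dx=+2,dy=-6->D; (2,9):dx=-5,dy=-9->C
  (2,10):dx=-8,dy=-13->C; (3,4):dx=-9,dy=-11->C; (3,5):dx=-5,dy=-7->C; (3,6):dx=-2,dy=-2->C
  (3,7):dx=-3,dy=+6->D; (3,8):dx=+3,dy=-3->D; (3,9):dx=-4,dy=-6->C; (3,10):dx=-7,dy=-10->C
  (4,5):dx=+4,dy=+4->C; (4,6):dx=+7,dy=+9->C; (4,7):dx=+6,dy=+17->C; (4,8):dx=+12,dy=+8->C
  (4,9):dx=+5,dy=+5->C; (4,10):dx=+2,dy=+1->C; (5,6):dx=+3,dy=+5->C; (5,7):dx=+2,dy=+13->C
  (5,8):dx=+8,dy=+4->C; (5,9):dx=+1,dy=+1->C; (5,10):dx=-2,dy=-3->C; (6,7):dx=-1,dy=+8->D
  (6,8):dx=+5,dy=-1->D; (6,9):dx=-2,dy=-4->C; (6,10):dx=-5,dy=-8->C; (7,8):dx=+6,dy=-9->D
  (7,9):dx=-1,dy=-12->C; (7,10):dx=-4,dy=-16->C; (8,9):dx=-7,dy=-3->C; (8,10):dx=-10,dy=-7->C
  (9,10):dx=-3,dy=-4->C
Step 2: C = 36, D = 9, total pairs = 45.
Step 3: tau = (C - D)/(n(n-1)/2) = (36 - 9)/45 = 0.600000.
Step 4: Exact two-sided p-value (enumerate n! = 3628800 permutations of y under H0): p = 0.016666.
Step 5: alpha = 0.1. reject H0.

tau_b = 0.6000 (C=36, D=9), p = 0.016666, reject H0.


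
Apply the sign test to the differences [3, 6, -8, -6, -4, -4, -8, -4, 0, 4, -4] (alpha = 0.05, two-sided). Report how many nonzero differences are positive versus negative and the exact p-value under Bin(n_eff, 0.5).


Step 1: Discard zero differences. Original n = 11; n_eff = number of nonzero differences = 10.
Nonzero differences (with sign): +3, +6, -8, -6, -4, -4, -8, -4, +4, -4
Step 2: Count signs: positive = 3, negative = 7.
Step 3: Under H0: P(positive) = 0.5, so the number of positives S ~ Bin(10, 0.5).
Step 4: Two-sided exact p-value = sum of Bin(10,0.5) probabilities at or below the observed probability = 0.343750.
Step 5: alpha = 0.05. fail to reject H0.

n_eff = 10, pos = 3, neg = 7, p = 0.343750, fail to reject H0.


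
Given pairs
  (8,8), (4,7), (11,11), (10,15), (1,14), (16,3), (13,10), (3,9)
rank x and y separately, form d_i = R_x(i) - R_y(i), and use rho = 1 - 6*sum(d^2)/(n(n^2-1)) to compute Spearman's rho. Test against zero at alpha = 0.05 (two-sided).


Step 1: Rank x and y separately (midranks; no ties here).
rank(x): 8->4, 4->3, 11->6, 10->5, 1->1, 16->8, 13->7, 3->2
rank(y): 8->3, 7->2, 11->6, 15->8, 14->7, 3->1, 10->5, 9->4
Step 2: d_i = R_x(i) - R_y(i); compute d_i^2.
  (4-3)^2=1, (3-2)^2=1, (6-6)^2=0, (5-8)^2=9, (1-7)^2=36, (8-1)^2=49, (7-5)^2=4, (2-4)^2=4
sum(d^2) = 104.
Step 3: rho = 1 - 6*104 / (8*(8^2 - 1)) = 1 - 624/504 = -0.238095.
Step 4: Under H0, t = rho * sqrt((n-2)/(1-rho^2)) = -0.6005 ~ t(6).
Step 5: Two-sided p-value from the t-distribution with 6 df = 0.570156.
Step 6: alpha = 0.05. fail to reject H0.

rho = -0.2381, p = 0.570156, fail to reject H0 at alpha = 0.05.


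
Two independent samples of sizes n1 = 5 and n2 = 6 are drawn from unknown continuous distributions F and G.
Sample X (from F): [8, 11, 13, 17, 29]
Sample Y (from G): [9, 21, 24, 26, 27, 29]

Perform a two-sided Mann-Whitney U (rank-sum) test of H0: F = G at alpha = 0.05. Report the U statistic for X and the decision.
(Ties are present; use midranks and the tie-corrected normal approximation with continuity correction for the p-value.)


Step 1: Combine and sort all 11 observations; assign midranks.
sorted (value, group): (8,X), (9,Y), (11,X), (13,X), (17,X), (21,Y), (24,Y), (26,Y), (27,Y), (29,X), (29,Y)
ranks: 8->1, 9->2, 11->3, 13->4, 17->5, 21->6, 24->7, 26->8, 27->9, 29->10.5, 29->10.5
Step 2: Rank sum for X: R1 = 1 + 3 + 4 + 5 + 10.5 = 23.5.
Step 3: U_X = R1 - n1(n1+1)/2 = 23.5 - 5*6/2 = 23.5 - 15 = 8.5.
       U_Y = n1*n2 - U_X = 30 - 8.5 = 21.5.
Step 4: Ties are present, so use the tie-corrected normal approximation (with continuity correction) for the p-value.
Step 5: p-value = 0.272229; compare to alpha = 0.05. fail to reject H0.

U_X = 8.5, p = 0.272229, fail to reject H0 at alpha = 0.05.


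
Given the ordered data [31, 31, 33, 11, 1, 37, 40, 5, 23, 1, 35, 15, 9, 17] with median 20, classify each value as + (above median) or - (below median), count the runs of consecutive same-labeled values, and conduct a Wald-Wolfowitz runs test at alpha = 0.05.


Step 1: Compute median = 20; label A = above, B = below.
Labels in order: AAABBAABABABBB  (n_A = 7, n_B = 7)
Step 2: Count runs R = 8.
Step 3: Under H0 (random ordering), E[R] = 2*n_A*n_B/(n_A+n_B) + 1 = 2*7*7/14 + 1 = 8.0000.
        Var[R] = 2*n_A*n_B*(2*n_A*n_B - n_A - n_B) / ((n_A+n_B)^2 * (n_A+n_B-1)) = 8232/2548 = 3.2308.
        SD[R] = 1.7974.
Step 4: R = E[R], so z = 0 with no continuity correction.
Step 5: Two-sided p-value via normal approximation = 2*(1 - Phi(|z|)) = 1.000000.
Step 6: alpha = 0.05. fail to reject H0.

R = 8, z = 0.0000, p = 1.000000, fail to reject H0.


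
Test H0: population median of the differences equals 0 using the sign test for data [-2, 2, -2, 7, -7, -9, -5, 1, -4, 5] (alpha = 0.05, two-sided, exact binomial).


Step 1: Discard zero differences. Original n = 10; n_eff = number of nonzero differences = 10.
Nonzero differences (with sign): -2, +2, -2, +7, -7, -9, -5, +1, -4, +5
Step 2: Count signs: positive = 4, negative = 6.
Step 3: Under H0: P(positive) = 0.5, so the number of positives S ~ Bin(10, 0.5).
Step 4: Two-sided exact p-value = sum of Bin(10,0.5) probabilities at or below the observed probability = 0.753906.
Step 5: alpha = 0.05. fail to reject H0.

n_eff = 10, pos = 4, neg = 6, p = 0.753906, fail to reject H0.


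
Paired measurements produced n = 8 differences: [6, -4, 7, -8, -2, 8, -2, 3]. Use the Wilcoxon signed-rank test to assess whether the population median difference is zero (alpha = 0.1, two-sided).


Step 1: Drop any zero differences (none here) and take |d_i|.
|d| = [6, 4, 7, 8, 2, 8, 2, 3]
Step 2: Midrank |d_i| (ties get averaged ranks).
ranks: |6|->5, |4|->4, |7|->6, |8|->7.5, |2|->1.5, |8|->7.5, |2|->1.5, |3|->3
Step 3: Attach original signs; sum ranks with positive sign and with negative sign.
W+ = 5 + 6 + 7.5 + 3 = 21.5
W- = 4 + 7.5 + 1.5 + 1.5 = 14.5
(Check: W+ + W- = 36 should equal n(n+1)/2 = 36.)
Step 4: Test statistic W = min(W+, W-) = 14.5.
Step 5: Ties in |d|, so use the tie-corrected normal approximation.
        E[W] = n(n+1)/4 = 8*9/4 = 18.
        Tie groups: |d|=2 (t=2), |d|=8 (t=2); sum(t^3 - t) = 12.
        Var[W] = n(n+1)(2n+1)/24 - sum(t^3-t)/48 = 1224/24 - 12/48 = 50.75.
        z = (W - E[W]) / sqrt(Var[W]) = (14.5 - 18) / 7.1239 = -0.4913.
        Two-sided p = 2*Phi(z) = 0.623212.
Step 6: alpha = 0.1. fail to reject H0.

W+ = 21.5, W- = 14.5, W = min = 14.5, p = 0.623212, fail to reject H0.


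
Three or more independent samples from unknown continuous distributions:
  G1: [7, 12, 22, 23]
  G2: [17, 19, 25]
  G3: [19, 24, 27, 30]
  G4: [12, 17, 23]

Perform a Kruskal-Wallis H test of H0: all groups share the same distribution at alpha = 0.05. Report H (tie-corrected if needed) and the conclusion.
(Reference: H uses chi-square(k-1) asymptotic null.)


Step 1: Combine all N = 14 observations and assign midranks.
sorted (value, group, rank): (7,G1,1), (12,G1,2.5), (12,G4,2.5), (17,G2,4.5), (17,G4,4.5), (19,G2,6.5), (19,G3,6.5), (22,G1,8), (23,G1,9.5), (23,G4,9.5), (24,G3,11), (25,G2,12), (27,G3,13), (30,G3,14)
Step 2: Sum ranks within each group.
R_1 = 21 (n_1 = 4)
R_2 = 23 (n_2 = 3)
R_3 = 44.5 (n_3 = 4)
R_4 = 16.5 (n_4 = 3)
Step 3: H = 12/(N(N+1)) * sum(R_i^2/n_i) - 3(N+1)
     = 12/(14*15) * (21^2/4 + 23^2/3 + 44.5^2/4 + 16.5^2/3) - 3*15
     = 0.057143 * 872.396 - 45
     = 4.851190.
Step 4: Ties present; correction factor C = 1 - 24/(14^3 - 14) = 0.991209. Corrected H = 4.851190 / 0.991209 = 4.894217.
Step 5: Under H0, H ~ chi^2(3); p-value = 0.179709.
Step 6: alpha = 0.05. fail to reject H0.

H = 4.8942, df = 3, p = 0.179709, fail to reject H0.
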